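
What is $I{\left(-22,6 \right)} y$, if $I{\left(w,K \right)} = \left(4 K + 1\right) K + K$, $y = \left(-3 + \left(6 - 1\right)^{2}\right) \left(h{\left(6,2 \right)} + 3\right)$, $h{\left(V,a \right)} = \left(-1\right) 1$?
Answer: $6864$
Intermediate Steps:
$h{\left(V,a \right)} = -1$
$y = 44$ ($y = \left(-3 + \left(6 - 1\right)^{2}\right) \left(-1 + 3\right) = \left(-3 + 5^{2}\right) 2 = \left(-3 + 25\right) 2 = 22 \cdot 2 = 44$)
$I{\left(w,K \right)} = K + K \left(1 + 4 K\right)$ ($I{\left(w,K \right)} = \left(1 + 4 K\right) K + K = K \left(1 + 4 K\right) + K = K + K \left(1 + 4 K\right)$)
$I{\left(-22,6 \right)} y = 2 \cdot 6 \left(1 + 2 \cdot 6\right) 44 = 2 \cdot 6 \left(1 + 12\right) 44 = 2 \cdot 6 \cdot 13 \cdot 44 = 156 \cdot 44 = 6864$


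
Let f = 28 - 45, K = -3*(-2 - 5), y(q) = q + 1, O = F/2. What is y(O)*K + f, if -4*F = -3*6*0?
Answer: 4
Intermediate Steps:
F = 0 (F = -(-3*6)*0/4 = -(-9)*0/2 = -¼*0 = 0)
O = 0 (O = 0/2 = 0*(½) = 0)
y(q) = 1 + q
K = 21 (K = -3*(-7) = 21)
f = -17
y(O)*K + f = (1 + 0)*21 - 17 = 1*21 - 17 = 21 - 17 = 4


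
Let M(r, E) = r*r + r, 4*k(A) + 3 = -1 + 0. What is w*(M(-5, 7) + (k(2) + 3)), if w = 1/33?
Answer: ⅔ ≈ 0.66667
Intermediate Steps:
w = 1/33 ≈ 0.030303
k(A) = -1 (k(A) = -¾ + (-1 + 0)/4 = -¾ + (¼)*(-1) = -¾ - ¼ = -1)
M(r, E) = r + r² (M(r, E) = r² + r = r + r²)
w*(M(-5, 7) + (k(2) + 3)) = (-5*(1 - 5) + (-1 + 3))/33 = (-5*(-4) + 2)/33 = (20 + 2)/33 = (1/33)*22 = ⅔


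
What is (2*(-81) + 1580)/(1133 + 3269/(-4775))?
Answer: 3385475/2703403 ≈ 1.2523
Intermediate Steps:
(2*(-81) + 1580)/(1133 + 3269/(-4775)) = (-162 + 1580)/(1133 + 3269*(-1/4775)) = 1418/(1133 - 3269/4775) = 1418/(5406806/4775) = 1418*(4775/5406806) = 3385475/2703403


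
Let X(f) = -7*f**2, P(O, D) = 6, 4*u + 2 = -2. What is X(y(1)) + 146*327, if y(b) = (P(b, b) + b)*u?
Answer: 47399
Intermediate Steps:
u = -1 (u = -1/2 + (1/4)*(-2) = -1/2 - 1/2 = -1)
y(b) = -6 - b (y(b) = (6 + b)*(-1) = -6 - b)
X(y(1)) + 146*327 = -7*(-6 - 1*1)**2 + 146*327 = -7*(-6 - 1)**2 + 47742 = -7*(-7)**2 + 47742 = -7*49 + 47742 = -343 + 47742 = 47399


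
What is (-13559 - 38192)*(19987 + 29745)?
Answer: -2573680732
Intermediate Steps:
(-13559 - 38192)*(19987 + 29745) = -51751*49732 = -2573680732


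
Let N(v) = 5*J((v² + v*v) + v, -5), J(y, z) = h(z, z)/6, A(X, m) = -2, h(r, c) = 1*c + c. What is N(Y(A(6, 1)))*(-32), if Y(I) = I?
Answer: 800/3 ≈ 266.67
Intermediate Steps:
h(r, c) = 2*c (h(r, c) = c + c = 2*c)
J(y, z) = z/3 (J(y, z) = (2*z)/6 = (2*z)*(⅙) = z/3)
N(v) = -25/3 (N(v) = 5*((⅓)*(-5)) = 5*(-5/3) = -25/3)
N(Y(A(6, 1)))*(-32) = -25/3*(-32) = 800/3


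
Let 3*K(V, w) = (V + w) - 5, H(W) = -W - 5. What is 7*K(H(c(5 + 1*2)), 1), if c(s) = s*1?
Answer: -112/3 ≈ -37.333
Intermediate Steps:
c(s) = s
H(W) = -5 - W
K(V, w) = -5/3 + V/3 + w/3 (K(V, w) = ((V + w) - 5)/3 = (-5 + V + w)/3 = -5/3 + V/3 + w/3)
7*K(H(c(5 + 1*2)), 1) = 7*(-5/3 + (-5 - (5 + 1*2))/3 + (1/3)*1) = 7*(-5/3 + (-5 - (5 + 2))/3 + 1/3) = 7*(-5/3 + (-5 - 1*7)/3 + 1/3) = 7*(-5/3 + (-5 - 7)/3 + 1/3) = 7*(-5/3 + (1/3)*(-12) + 1/3) = 7*(-5/3 - 4 + 1/3) = 7*(-16/3) = -112/3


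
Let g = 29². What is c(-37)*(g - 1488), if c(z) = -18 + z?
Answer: 35585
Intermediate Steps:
g = 841
c(-37)*(g - 1488) = (-18 - 37)*(841 - 1488) = -55*(-647) = 35585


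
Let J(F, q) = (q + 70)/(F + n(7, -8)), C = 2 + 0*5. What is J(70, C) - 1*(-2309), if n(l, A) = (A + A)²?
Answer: 376403/163 ≈ 2309.2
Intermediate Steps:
n(l, A) = 4*A² (n(l, A) = (2*A)² = 4*A²)
C = 2 (C = 2 + 0 = 2)
J(F, q) = (70 + q)/(256 + F) (J(F, q) = (q + 70)/(F + 4*(-8)²) = (70 + q)/(F + 4*64) = (70 + q)/(F + 256) = (70 + q)/(256 + F))
J(70, C) - 1*(-2309) = (70 + 2)/(256 + 70) - 1*(-2309) = 72/326 + 2309 = (1/326)*72 + 2309 = 36/163 + 2309 = 376403/163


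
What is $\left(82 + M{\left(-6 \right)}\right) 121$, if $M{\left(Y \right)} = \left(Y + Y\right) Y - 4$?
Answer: $18150$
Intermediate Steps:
$M{\left(Y \right)} = -4 + 2 Y^{2}$ ($M{\left(Y \right)} = 2 Y Y - 4 = 2 Y^{2} - 4 = -4 + 2 Y^{2}$)
$\left(82 + M{\left(-6 \right)}\right) 121 = \left(82 - \left(4 - 2 \left(-6\right)^{2}\right)\right) 121 = \left(82 + \left(-4 + 2 \cdot 36\right)\right) 121 = \left(82 + \left(-4 + 72\right)\right) 121 = \left(82 + 68\right) 121 = 150 \cdot 121 = 18150$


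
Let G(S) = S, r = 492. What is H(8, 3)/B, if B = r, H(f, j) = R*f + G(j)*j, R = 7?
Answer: 65/492 ≈ 0.13211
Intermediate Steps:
H(f, j) = j² + 7*f (H(f, j) = 7*f + j*j = 7*f + j² = j² + 7*f)
B = 492
H(8, 3)/B = (3² + 7*8)/492 = (9 + 56)*(1/492) = 65*(1/492) = 65/492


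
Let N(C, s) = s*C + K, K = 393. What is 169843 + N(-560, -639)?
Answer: 528076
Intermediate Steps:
N(C, s) = 393 + C*s (N(C, s) = s*C + 393 = C*s + 393 = 393 + C*s)
169843 + N(-560, -639) = 169843 + (393 - 560*(-639)) = 169843 + (393 + 357840) = 169843 + 358233 = 528076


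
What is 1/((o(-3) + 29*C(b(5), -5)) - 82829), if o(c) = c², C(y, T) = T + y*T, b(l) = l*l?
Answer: -1/86590 ≈ -1.1549e-5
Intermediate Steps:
b(l) = l²
C(y, T) = T + T*y
1/((o(-3) + 29*C(b(5), -5)) - 82829) = 1/(((-3)² + 29*(-5*(1 + 5²))) - 82829) = 1/((9 + 29*(-5*(1 + 25))) - 82829) = 1/((9 + 29*(-5*26)) - 82829) = 1/((9 + 29*(-130)) - 82829) = 1/((9 - 3770) - 82829) = 1/(-3761 - 82829) = 1/(-86590) = -1/86590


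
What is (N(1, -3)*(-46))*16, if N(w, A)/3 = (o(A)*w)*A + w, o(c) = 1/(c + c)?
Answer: -3312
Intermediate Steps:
o(c) = 1/(2*c)
N(w, A) = 9*w/2 (N(w, A) = 3*(((1/(2*A))*w)*A + w) = 3*((w/(2*A))*A + w) = 3*(w/2 + w) = 3*(3*w/2) = 9*w/2)
(N(1, -3)*(-46))*16 = (((9/2)*1)*(-46))*16 = ((9/2)*(-46))*16 = -207*16 = -3312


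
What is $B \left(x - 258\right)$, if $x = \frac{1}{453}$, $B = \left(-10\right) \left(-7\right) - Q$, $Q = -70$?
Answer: $- \frac{16362220}{453} \approx -36120.0$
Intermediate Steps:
$B = 140$ ($B = \left(-10\right) \left(-7\right) - -70 = 70 + 70 = 140$)
$x = \frac{1}{453} \approx 0.0022075$
$B \left(x - 258\right) = 140 \left(\frac{1}{453} - 258\right) = 140 \left(- \frac{116873}{453}\right) = - \frac{16362220}{453}$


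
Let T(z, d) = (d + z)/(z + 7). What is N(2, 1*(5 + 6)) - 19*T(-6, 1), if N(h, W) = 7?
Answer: 102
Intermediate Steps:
T(z, d) = (d + z)/(7 + z)
N(2, 1*(5 + 6)) - 19*T(-6, 1) = 7 - 19*(1 - 6)/(7 - 6) = 7 - 19*(-5)/1 = 7 - 19*(-5) = 7 + 95 = 102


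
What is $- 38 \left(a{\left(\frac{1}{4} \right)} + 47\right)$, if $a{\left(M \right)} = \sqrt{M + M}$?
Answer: $-1786 - 19 \sqrt{2} \approx -1812.9$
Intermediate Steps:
$a{\left(M \right)} = \sqrt{2} \sqrt{M}$ ($a{\left(M \right)} = \sqrt{2 M} = \sqrt{2} \sqrt{M}$)
$- 38 \left(a{\left(\frac{1}{4} \right)} + 47\right) = - 38 \left(\sqrt{2} \sqrt{\frac{1}{4}} + 47\right) = - 38 \left(\frac{\sqrt{2}}{2} + 47\right) = - 38 \left(47 + \frac{\sqrt{2}}{2}\right) = -1786 - 19 \sqrt{2}$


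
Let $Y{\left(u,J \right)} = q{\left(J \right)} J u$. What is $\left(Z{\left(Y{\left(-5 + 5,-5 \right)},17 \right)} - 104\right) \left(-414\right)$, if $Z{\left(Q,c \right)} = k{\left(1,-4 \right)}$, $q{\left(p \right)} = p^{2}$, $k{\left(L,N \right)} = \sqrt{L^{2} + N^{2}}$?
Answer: $43056 - 414 \sqrt{17} \approx 41349.0$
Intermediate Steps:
$Y{\left(u,J \right)} = u J^{3}$ ($Y{\left(u,J \right)} = J^{2} J u = J^{3} u = u J^{3}$)
$Z{\left(Q,c \right)} = \sqrt{17}$ ($Z{\left(Q,c \right)} = \sqrt{1^{2} + \left(-4\right)^{2}} = \sqrt{1 + 16} = \sqrt{17}$)
$\left(Z{\left(Y{\left(-5 + 5,-5 \right)},17 \right)} - 104\right) \left(-414\right) = \left(\sqrt{17} - 104\right) \left(-414\right) = \left(-104 + \sqrt{17}\right) \left(-414\right) = 43056 - 414 \sqrt{17}$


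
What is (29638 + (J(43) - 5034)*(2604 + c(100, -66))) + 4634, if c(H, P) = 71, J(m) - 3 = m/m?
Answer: -13420978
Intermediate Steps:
J(m) = 4 (J(m) = 3 + m/m = 3 + 1 = 4)
(29638 + (J(43) - 5034)*(2604 + c(100, -66))) + 4634 = (29638 + (4 - 5034)*(2604 + 71)) + 4634 = (29638 - 5030*2675) + 4634 = (29638 - 13455250) + 4634 = -13425612 + 4634 = -13420978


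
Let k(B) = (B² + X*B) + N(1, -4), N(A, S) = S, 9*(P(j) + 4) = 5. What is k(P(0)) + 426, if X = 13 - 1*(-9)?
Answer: 29005/81 ≈ 358.09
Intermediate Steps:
P(j) = -31/9 (P(j) = -4 + (⅑)*5 = -4 + 5/9 = -31/9)
X = 22 (X = 13 + 9 = 22)
k(B) = -4 + B² + 22*B (k(B) = (B² + 22*B) - 4 = -4 + B² + 22*B)
k(P(0)) + 426 = (-4 + (-31/9)² + 22*(-31/9)) + 426 = (-4 + 961/81 - 682/9) + 426 = -5501/81 + 426 = 29005/81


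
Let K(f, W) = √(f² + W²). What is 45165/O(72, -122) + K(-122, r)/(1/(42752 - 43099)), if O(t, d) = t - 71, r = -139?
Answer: 45165 - 347*√34205 ≈ -19011.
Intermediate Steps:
O(t, d) = -71 + t
K(f, W) = √(W² + f²)
45165/O(72, -122) + K(-122, r)/(1/(42752 - 43099)) = 45165/(-71 + 72) + √((-139)² + (-122)²)/(1/(42752 - 43099)) = 45165/1 + √(19321 + 14884)/(1/(-347)) = 45165*1 + √34205/(-1/347) = 45165 + √34205*(-347) = 45165 - 347*√34205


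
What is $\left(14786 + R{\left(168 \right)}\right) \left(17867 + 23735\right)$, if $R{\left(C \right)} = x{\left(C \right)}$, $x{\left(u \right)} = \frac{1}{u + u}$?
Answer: $\frac{103341385697}{168} \approx 6.1513 \cdot 10^{8}$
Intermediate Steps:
$x{\left(u \right)} = \frac{1}{2 u}$
$R{\left(C \right)} = \frac{1}{2 C}$
$\left(14786 + R{\left(168 \right)}\right) \left(17867 + 23735\right) = \left(14786 + \frac{1}{2 \cdot 168}\right) \left(17867 + 23735\right) = \left(14786 + \frac{1}{2} \cdot \frac{1}{168}\right) 41602 = \left(14786 + \frac{1}{336}\right) 41602 = \frac{4968097}{336} \cdot 41602 = \frac{103341385697}{168}$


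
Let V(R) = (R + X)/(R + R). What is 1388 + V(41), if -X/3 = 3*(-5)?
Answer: 56951/41 ≈ 1389.0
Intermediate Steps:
X = 45 (X = -9*(-5) = -3*(-15) = 45)
V(R) = (45 + R)/(2*R) (V(R) = (R + 45)/(R + R) = (45 + R)/((2*R)) = (45 + R)*(1/(2*R)) = (45 + R)/(2*R))
1388 + V(41) = 1388 + (1/2)*(45 + 41)/41 = 1388 + (1/2)*(1/41)*86 = 1388 + 43/41 = 56951/41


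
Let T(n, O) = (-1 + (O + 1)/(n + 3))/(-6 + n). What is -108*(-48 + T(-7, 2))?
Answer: 67203/13 ≈ 5169.5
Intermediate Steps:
T(n, O) = (-1 + (1 + O)/(3 + n))/(-6 + n)
-108*(-48 + T(-7, 2)) = -108*(-48 + (2 - 7 - 1*2)/(18 - 1*(-7)² + 3*(-7))) = -108*(-48 + (2 - 7 - 2)/(18 - 1*49 - 21)) = -108*(-48 - 7/(18 - 49 - 21)) = -108*(-48 - 7/(-52)) = -108*(-48 - 1/52*(-7)) = -108*(-48 + 7/52) = -108*(-2489/52) = 67203/13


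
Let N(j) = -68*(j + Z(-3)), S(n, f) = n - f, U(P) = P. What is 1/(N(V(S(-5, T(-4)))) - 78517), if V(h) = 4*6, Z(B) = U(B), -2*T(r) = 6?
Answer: -1/79945 ≈ -1.2509e-5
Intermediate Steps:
T(r) = -3 (T(r) = -½*6 = -3)
Z(B) = B
V(h) = 24
N(j) = 204 - 68*j (N(j) = -68*(j - 3) = -68*(-3 + j) = 204 - 68*j)
1/(N(V(S(-5, T(-4)))) - 78517) = 1/((204 - 68*24) - 78517) = 1/((204 - 1632) - 78517) = 1/(-1428 - 78517) = 1/(-79945) = -1/79945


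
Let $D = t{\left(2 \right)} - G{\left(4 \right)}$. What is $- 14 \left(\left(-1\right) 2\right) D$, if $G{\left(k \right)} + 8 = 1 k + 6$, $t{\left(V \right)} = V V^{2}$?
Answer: $168$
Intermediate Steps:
$t{\left(V \right)} = V^{3}$
$G{\left(k \right)} = -2 + k$ ($G{\left(k \right)} = -8 + \left(1 k + 6\right) = -8 + \left(k + 6\right) = -8 + \left(6 + k\right) = -2 + k$)
$D = 6$ ($D = 2^{3} - \left(-2 + 4\right) = 8 - 2 = 6$)
$- 14 \left(\left(-1\right) 2\right) D = - 14 \left(\left(-1\right) 2\right) 6 = \left(-14\right) \left(-2\right) 6 = 28 \cdot 6 = 168$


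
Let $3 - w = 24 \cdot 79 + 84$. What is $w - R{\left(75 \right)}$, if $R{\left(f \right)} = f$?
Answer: $-2052$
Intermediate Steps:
$w = -1977$ ($w = 3 - \left(24 \cdot 79 + 84\right) = 3 - \left(1896 + 84\right) = 3 - 1980 = -1977$)
$w - R{\left(75 \right)} = -1977 - 75 = -2052$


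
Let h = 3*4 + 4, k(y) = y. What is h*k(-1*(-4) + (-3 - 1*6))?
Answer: -80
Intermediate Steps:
h = 16 (h = 12 + 4 = 16)
h*k(-1*(-4) + (-3 - 1*6)) = 16*(-1*(-4) + (-3 - 1*6)) = 16*(4 + (-3 - 6)) = 16*(4 - 9) = 16*(-5) = -80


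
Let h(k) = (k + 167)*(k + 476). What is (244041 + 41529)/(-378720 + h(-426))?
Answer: -28557/39167 ≈ -0.72911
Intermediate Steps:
h(k) = (167 + k)*(476 + k)
(244041 + 41529)/(-378720 + h(-426)) = (244041 + 41529)/(-378720 + (79492 + (-426)**2 + 643*(-426))) = 285570/(-378720 + (79492 + 181476 - 273918)) = 285570/(-378720 - 12950) = 285570/(-391670) = 285570*(-1/391670) = -28557/39167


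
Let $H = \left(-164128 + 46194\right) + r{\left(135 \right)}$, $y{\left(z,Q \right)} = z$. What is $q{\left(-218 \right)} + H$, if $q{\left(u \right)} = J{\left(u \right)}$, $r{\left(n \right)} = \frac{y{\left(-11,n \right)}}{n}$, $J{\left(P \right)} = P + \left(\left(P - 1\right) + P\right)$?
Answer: $- \frac{16009526}{135} \approx -1.1859 \cdot 10^{5}$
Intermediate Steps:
$J{\left(P \right)} = -1 + 3 P$ ($J{\left(P \right)} = P + \left(\left(-1 + P\right) + P\right) = P + \left(-1 + 2 P\right) = -1 + 3 P$)
$r{\left(n \right)} = - \frac{11}{n}$
$q{\left(u \right)} = -1 + 3 u$
$H = - \frac{15921101}{135}$ ($H = \left(-164128 + 46194\right) - \frac{11}{135} = -117934 - \frac{11}{135} = - \frac{15921101}{135} \approx -1.1793 \cdot 10^{5}$)
$q{\left(-218 \right)} + H = \left(-1 + 3 \left(-218\right)\right) - \frac{15921101}{135} = \left(-1 - 654\right) - \frac{15921101}{135} = -655 - \frac{15921101}{135} = - \frac{16009526}{135}$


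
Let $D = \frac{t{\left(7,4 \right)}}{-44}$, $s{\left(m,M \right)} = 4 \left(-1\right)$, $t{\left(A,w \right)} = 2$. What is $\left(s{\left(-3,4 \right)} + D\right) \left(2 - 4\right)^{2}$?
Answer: $- \frac{178}{11} \approx -16.182$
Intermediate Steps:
$s{\left(m,M \right)} = -4$
$D = - \frac{1}{22}$ ($D = \frac{2}{-44} = 2 \left(- \frac{1}{44}\right) = - \frac{1}{22} \approx -0.045455$)
$\left(s{\left(-3,4 \right)} + D\right) \left(2 - 4\right)^{2} = \left(-4 - \frac{1}{22}\right) \left(2 - 4\right)^{2} = - \frac{89 \left(-2\right)^{2}}{22} = \left(- \frac{89}{22}\right) 4 = - \frac{178}{11}$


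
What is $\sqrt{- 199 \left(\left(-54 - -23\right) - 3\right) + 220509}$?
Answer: $5 \sqrt{9091} \approx 476.73$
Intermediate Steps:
$\sqrt{- 199 \left(\left(-54 - -23\right) - 3\right) + 220509} = \sqrt{- 199 \left(\left(-54 + 23\right) - 3\right) + 220509} = \sqrt{- 199 \left(-31 - 3\right) + 220509} = \sqrt{\left(-199\right) \left(-34\right) + 220509} = \sqrt{6766 + 220509} = \sqrt{227275} = 5 \sqrt{9091}$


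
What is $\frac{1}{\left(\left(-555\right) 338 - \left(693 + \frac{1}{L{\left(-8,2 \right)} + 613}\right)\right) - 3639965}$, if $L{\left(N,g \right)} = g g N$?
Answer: $- \frac{581}{2224212089} \approx -2.6122 \cdot 10^{-7}$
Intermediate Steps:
$L{\left(N,g \right)} = N g^{2}$ ($L{\left(N,g \right)} = g^{2} N = N g^{2}$)
$\frac{1}{\left(\left(-555\right) 338 - \left(693 + \frac{1}{L{\left(-8,2 \right)} + 613}\right)\right) - 3639965} = \frac{1}{\left(\left(-555\right) 338 - \left(693 + \frac{1}{- 8 \cdot 2^{2} + 613}\right)\right) - 3639965} = \frac{1}{\left(-187590 - \left(693 + \frac{1}{\left(-8\right) 4 + 613}\right)\right) - 3639965} = \frac{1}{\left(-187590 - \left(693 + \frac{1}{-32 + 613}\right)\right) - 3639965} = \frac{1}{\left(-187590 - \frac{402634}{581}\right) - 3639965} = \frac{1}{- \frac{109392424}{581} - 3639965} = \frac{1}{- \frac{2224212089}{581}} = - \frac{581}{2224212089}$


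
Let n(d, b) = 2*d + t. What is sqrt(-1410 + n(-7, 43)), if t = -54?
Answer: I*sqrt(1478) ≈ 38.445*I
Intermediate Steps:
n(d, b) = -54 + 2*d (n(d, b) = 2*d - 54 = -54 + 2*d)
sqrt(-1410 + n(-7, 43)) = sqrt(-1410 + (-54 + 2*(-7))) = sqrt(-1410 + (-54 - 14)) = sqrt(-1410 - 68) = sqrt(-1478) = I*sqrt(1478)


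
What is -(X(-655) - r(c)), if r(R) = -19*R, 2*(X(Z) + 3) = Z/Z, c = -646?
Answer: 24553/2 ≈ 12277.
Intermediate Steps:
X(Z) = -5/2 (X(Z) = -3 + (Z/Z)/2 = -3 + (½)*1 = -3 + ½ = -5/2)
-(X(-655) - r(c)) = -(-5/2 - (-19)*(-646)) = -(-5/2 - 1*12274) = -(-5/2 - 12274) = -1*(-24553/2) = 24553/2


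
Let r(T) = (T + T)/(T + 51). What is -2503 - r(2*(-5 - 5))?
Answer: -77553/31 ≈ -2501.7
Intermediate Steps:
r(T) = 2*T/(51 + T) (r(T) = (2*T)/(51 + T) = 2*T/(51 + T))
-2503 - r(2*(-5 - 5)) = -2503 - 2*2*(-5 - 5)/(51 + 2*(-5 - 5)) = -2503 - 2*2*(-10)/(51 + 2*(-10)) = -2503 - 2*(-20)/(51 - 20) = -2503 - 2*(-20)/31 = -2503 - 1*(-40/31) = -2503 + 40/31 = -77553/31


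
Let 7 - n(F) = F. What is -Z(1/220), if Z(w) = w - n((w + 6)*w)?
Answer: 337259/48400 ≈ 6.9682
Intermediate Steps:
n(F) = 7 - F
Z(w) = -7 + w + w*(6 + w) (Z(w) = w - (7 - (w + 6)*w) = w - (7 - (6 + w)*w) = w - (7 - w*(6 + w)) = w + (-7 + w*(6 + w)) = -7 + w + w*(6 + w))
-Z(1/220) = -(-7 + 1/220 + (6 + 1/220)/220) = -(-7 + 1/220 + (1/220)*(1321/220)) = -(-7 + 1/220 + 1321/48400) = -1*(-337259/48400) = 337259/48400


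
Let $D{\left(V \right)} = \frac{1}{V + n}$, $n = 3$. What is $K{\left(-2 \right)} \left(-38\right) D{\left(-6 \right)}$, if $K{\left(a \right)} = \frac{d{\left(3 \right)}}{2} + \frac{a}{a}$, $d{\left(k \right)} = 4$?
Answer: $38$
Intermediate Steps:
$D{\left(V \right)} = \frac{1}{3 + V}$ ($D{\left(V \right)} = \frac{1}{V + 3} = \frac{1}{3 + V}$)
$K{\left(a \right)} = 3$ ($K{\left(a \right)} = \frac{4}{2} + \frac{a}{a} = 4 \cdot \frac{1}{2} + 1 = 2 + 1 = 3$)
$K{\left(-2 \right)} \left(-38\right) D{\left(-6 \right)} = \frac{3 \left(-38\right)}{3 - 6} = - \frac{114}{-3} = \left(-114\right) \left(- \frac{1}{3}\right) = 38$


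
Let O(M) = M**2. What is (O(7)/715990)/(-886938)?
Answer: -49/635038738620 ≈ -7.7161e-11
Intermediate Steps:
(O(7)/715990)/(-886938) = (7**2/715990)/(-886938) = (49*(1/715990))*(-1/886938) = (49/715990)*(-1/886938) = -49/635038738620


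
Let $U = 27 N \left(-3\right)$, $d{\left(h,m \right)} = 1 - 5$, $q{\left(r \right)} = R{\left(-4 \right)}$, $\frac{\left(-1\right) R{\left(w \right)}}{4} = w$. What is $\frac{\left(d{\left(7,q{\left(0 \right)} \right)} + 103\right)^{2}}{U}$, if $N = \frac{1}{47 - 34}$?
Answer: $-1573$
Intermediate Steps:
$R{\left(w \right)} = - 4 w$
$q{\left(r \right)} = 16$ ($q{\left(r \right)} = \left(-4\right) \left(-4\right) = 16$)
$N = \frac{1}{13} \approx 0.076923$
$d{\left(h,m \right)} = -4$
$U = - \frac{81}{13}$ ($U = 27 \cdot \frac{1}{13} \left(-3\right) = \frac{27}{13} \left(-3\right) = - \frac{81}{13} \approx -6.2308$)
$\frac{\left(d{\left(7,q{\left(0 \right)} \right)} + 103\right)^{2}}{U} = \frac{\left(-4 + 103\right)^{2}}{- \frac{81}{13}} = 99^{2} \left(- \frac{13}{81}\right) = 9801 \left(- \frac{13}{81}\right) = -1573$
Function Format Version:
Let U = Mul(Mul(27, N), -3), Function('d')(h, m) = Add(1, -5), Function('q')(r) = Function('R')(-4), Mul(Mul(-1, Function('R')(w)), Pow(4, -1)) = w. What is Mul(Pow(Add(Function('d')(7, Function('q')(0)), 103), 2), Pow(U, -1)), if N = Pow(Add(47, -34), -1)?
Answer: -1573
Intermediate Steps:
Function('R')(w) = Mul(-4, w)
Function('q')(r) = 16 (Function('q')(r) = Mul(-4, -4) = 16)
N = Rational(1, 13) (N = Pow(13, -1) = Rational(1, 13) ≈ 0.076923)
Function('d')(h, m) = -4
U = Rational(-81, 13) (U = Mul(Mul(27, Rational(1, 13)), -3) = Mul(Rational(27, 13), -3) = Rational(-81, 13) ≈ -6.2308)
Mul(Pow(Add(Function('d')(7, Function('q')(0)), 103), 2), Pow(U, -1)) = Mul(Pow(Add(-4, 103), 2), Pow(Rational(-81, 13), -1)) = Mul(Pow(99, 2), Rational(-13, 81)) = Mul(9801, Rational(-13, 81)) = -1573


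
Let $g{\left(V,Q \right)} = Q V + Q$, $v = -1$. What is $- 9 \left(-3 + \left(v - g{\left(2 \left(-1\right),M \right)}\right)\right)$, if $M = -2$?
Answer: $54$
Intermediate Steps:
$g{\left(V,Q \right)} = Q + Q V$
$- 9 \left(-3 + \left(v - g{\left(2 \left(-1\right),M \right)}\right)\right) = - 9 \left(-3 - \left(1 - 2 \left(1 + 2 \left(-1\right)\right)\right)\right) = - 9 \left(-3 - \left(1 - 2 \left(1 - 2\right)\right)\right) = - 9 \left(-3 - \left(1 - -2\right)\right) = - 9 \left(-3 - 3\right) = \left(-9\right) \left(-6\right) = 54$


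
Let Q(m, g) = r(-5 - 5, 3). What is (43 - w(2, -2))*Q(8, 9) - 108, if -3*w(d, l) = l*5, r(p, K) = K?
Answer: 11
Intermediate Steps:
Q(m, g) = 3
w(d, l) = -5*l/3 (w(d, l) = -l*5/3 = -5*l/3)
(43 - w(2, -2))*Q(8, 9) - 108 = (43 - (-5)*(-2)/3)*3 - 108 = (43 - 1*10/3)*3 - 108 = (43 - 10/3)*3 - 108 = (119/3)*3 - 108 = 119 - 108 = 11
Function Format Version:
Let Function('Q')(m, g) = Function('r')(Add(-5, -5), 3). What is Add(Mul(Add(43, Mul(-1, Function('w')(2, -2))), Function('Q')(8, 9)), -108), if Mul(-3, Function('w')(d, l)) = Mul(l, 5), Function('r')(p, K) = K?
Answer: 11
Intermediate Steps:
Function('Q')(m, g) = 3
Function('w')(d, l) = Mul(Rational(-5, 3), l) (Function('w')(d, l) = Mul(Rational(-1, 3), Mul(l, 5)) = Mul(Rational(-1, 3), Mul(5, l)) = Mul(Rational(-5, 3), l))
Add(Mul(Add(43, Mul(-1, Function('w')(2, -2))), Function('Q')(8, 9)), -108) = Add(Mul(Add(43, Mul(-1, Mul(Rational(-5, 3), -2))), 3), -108) = Add(Mul(Add(43, Mul(-1, Rational(10, 3))), 3), -108) = Add(Mul(Add(43, Rational(-10, 3)), 3), -108) = Add(Mul(Rational(119, 3), 3), -108) = Add(119, -108) = 11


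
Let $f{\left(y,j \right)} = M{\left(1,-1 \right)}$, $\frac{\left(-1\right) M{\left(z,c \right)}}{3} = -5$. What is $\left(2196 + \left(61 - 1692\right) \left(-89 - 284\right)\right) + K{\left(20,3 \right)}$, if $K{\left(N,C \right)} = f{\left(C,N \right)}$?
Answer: $610574$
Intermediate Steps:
$M{\left(z,c \right)} = 15$ ($M{\left(z,c \right)} = \left(-3\right) \left(-5\right) = 15$)
$f{\left(y,j \right)} = 15$
$K{\left(N,C \right)} = 15$
$\left(2196 + \left(61 - 1692\right) \left(-89 - 284\right)\right) + K{\left(20,3 \right)} = \left(2196 + \left(61 - 1692\right) \left(-89 - 284\right)\right) + 15 = \left(2196 - -608363\right) + 15 = \left(2196 + 608363\right) + 15 = 610559 + 15 = 610574$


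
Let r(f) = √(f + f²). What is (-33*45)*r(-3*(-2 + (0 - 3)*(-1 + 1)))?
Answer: -1485*√42 ≈ -9623.9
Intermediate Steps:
(-33*45)*r(-3*(-2 + (0 - 3)*(-1 + 1))) = (-33*45)*√((-3*(-2 + (0 - 3)*(-1 + 1)))*(1 - 3*(-2 + (0 - 3)*(-1 + 1)))) = -1485*√6*√(1 - 3*(-2 - 3*0)) = -1485*√6*√(1 - 3*(-2 + 0)) = -1485*√6*√(1 - 3*(-2)) = -1485*√6*√(1 + 6) = -1485*√42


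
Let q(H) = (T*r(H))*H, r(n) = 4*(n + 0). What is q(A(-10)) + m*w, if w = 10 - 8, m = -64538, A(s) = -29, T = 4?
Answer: -115620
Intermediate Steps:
r(n) = 4*n
q(H) = 16*H² (q(H) = (4*(4*H))*H = (16*H)*H = 16*H²)
w = 2
q(A(-10)) + m*w = 16*(-29)² - 64538*2 = 16*841 - 129076 = 13456 - 129076 = -115620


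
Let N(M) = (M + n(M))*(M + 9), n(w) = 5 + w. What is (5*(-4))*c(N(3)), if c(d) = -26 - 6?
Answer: 640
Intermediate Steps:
N(M) = (5 + 2*M)*(9 + M) (N(M) = (M + (5 + M))*(M + 9) = (5 + 2*M)*(9 + M))
c(d) = -32
(5*(-4))*c(N(3)) = (5*(-4))*(-32) = -20*(-32) = 640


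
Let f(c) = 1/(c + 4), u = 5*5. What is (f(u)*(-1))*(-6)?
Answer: 6/29 ≈ 0.20690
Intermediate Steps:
u = 25
f(c) = 1/(4 + c)
(f(u)*(-1))*(-6) = (-1/(4 + 25))*(-6) = (-1/29)*(-6) = ((1/29)*(-1))*(-6) = -1/29*(-6) = 6/29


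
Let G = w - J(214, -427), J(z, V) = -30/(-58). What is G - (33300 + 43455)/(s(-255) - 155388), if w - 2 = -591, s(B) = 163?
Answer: -75757163/128615 ≈ -589.02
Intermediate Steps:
J(z, V) = 15/29 (J(z, V) = -30*(-1/58) = 15/29)
w = -589 (w = 2 - 591 = -589)
G = -17096/29 (G = -589 - 1*15/29 = -589 - 15/29 = -17096/29 ≈ -589.52)
G - (33300 + 43455)/(s(-255) - 155388) = -17096/29 - (33300 + 43455)/(163 - 155388) = -17096/29 - 76755/(-155225) = -17096/29 - 76755*(-1)/155225 = -17096/29 - 1*(-2193/4435) = -17096/29 + 2193/4435 = -75757163/128615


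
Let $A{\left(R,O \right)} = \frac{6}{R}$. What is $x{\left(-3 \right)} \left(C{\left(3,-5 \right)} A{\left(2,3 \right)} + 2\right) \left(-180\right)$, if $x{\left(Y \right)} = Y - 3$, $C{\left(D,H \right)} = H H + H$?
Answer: $66960$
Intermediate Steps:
$C{\left(D,H \right)} = H + H^{2}$ ($C{\left(D,H \right)} = H^{2} + H = H + H^{2}$)
$x{\left(Y \right)} = -3 + Y$
$x{\left(-3 \right)} \left(C{\left(3,-5 \right)} A{\left(2,3 \right)} + 2\right) \left(-180\right) = \left(-3 - 3\right) \left(- 5 \left(1 - 5\right) \frac{6}{2} + 2\right) \left(-180\right) = - 6 \left(\left(-5\right) \left(-4\right) 6 \cdot \frac{1}{2} + 2\right) \left(-180\right) = - 6 \left(20 \cdot 3 + 2\right) \left(-180\right) = - 6 \left(60 + 2\right) \left(-180\right) = \left(-6\right) 62 \left(-180\right) = \left(-372\right) \left(-180\right) = 66960$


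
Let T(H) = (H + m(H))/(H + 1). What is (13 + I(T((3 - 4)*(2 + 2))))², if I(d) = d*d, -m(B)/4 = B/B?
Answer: 32761/81 ≈ 404.46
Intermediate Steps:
m(B) = -4 (m(B) = -4*B/B = -4*1 = -4)
T(H) = (-4 + H)/(1 + H) (T(H) = (H - 4)/(H + 1) = (-4 + H)/(1 + H))
I(d) = d²
(13 + I(T((3 - 4)*(2 + 2))))² = (13 + ((-4 + (3 - 4)*(2 + 2))/(1 + (3 - 4)*(2 + 2)))²)² = (13 + ((-4 - 1*4)/(1 - 1*4))²)² = (13 + ((-4 - 4)/(1 - 4))²)² = (13 + (-8/(-3))²)² = (13 + (-⅓*(-8))²)² = (13 + (8/3)²)² = (13 + 64/9)² = (181/9)² = 32761/81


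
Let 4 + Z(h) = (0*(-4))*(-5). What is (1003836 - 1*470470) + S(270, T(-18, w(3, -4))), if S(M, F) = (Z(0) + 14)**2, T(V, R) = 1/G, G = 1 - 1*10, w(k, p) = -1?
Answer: 533466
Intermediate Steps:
Z(h) = -4 (Z(h) = -4 + (0*(-4))*(-5) = -4 + 0*(-5) = -4 + 0 = -4)
G = -9 (G = 1 - 10 = -9)
T(V, R) = -1/9 (T(V, R) = 1/(-9) = -1/9)
S(M, F) = 100 (S(M, F) = (-4 + 14)**2 = 10**2 = 100)
(1003836 - 1*470470) + S(270, T(-18, w(3, -4))) = (1003836 - 1*470470) + 100 = (1003836 - 470470) + 100 = 533366 + 100 = 533466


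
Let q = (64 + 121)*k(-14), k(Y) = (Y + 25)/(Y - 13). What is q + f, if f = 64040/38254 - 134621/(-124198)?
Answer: -4657317694781/64139448942 ≈ -72.612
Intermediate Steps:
f = 6551715827/2375535146 (f = 64040*(1/38254) - 134621*(-1/124198) = 32020/19127 + 134621/124198 = 6551715827/2375535146 ≈ 2.7580)
k(Y) = (25 + Y)/(-13 + Y)
q = -2035/27 (q = (64 + 121)*((25 - 14)/(-13 - 14)) = 185*(11/(-27)) = 185*(-1/27*11) = 185*(-11/27) = -2035/27 ≈ -75.370)
q + f = -2035/27 + 6551715827/2375535146 = -4657317694781/64139448942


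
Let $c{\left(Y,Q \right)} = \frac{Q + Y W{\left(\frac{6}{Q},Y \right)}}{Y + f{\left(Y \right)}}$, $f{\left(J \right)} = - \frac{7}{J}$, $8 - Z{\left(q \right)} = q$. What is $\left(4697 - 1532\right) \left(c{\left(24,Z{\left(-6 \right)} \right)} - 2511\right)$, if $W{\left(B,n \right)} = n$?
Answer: $- \frac{4477205835}{569} \approx -7.8686 \cdot 10^{6}$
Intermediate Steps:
$Z{\left(q \right)} = 8 - q$
$c{\left(Y,Q \right)} = \frac{Q + Y^{2}}{Y - \frac{7}{Y}}$ ($c{\left(Y,Q \right)} = \frac{Q + Y Y}{Y - \frac{7}{Y}} = \frac{Q + Y^{2}}{Y - \frac{7}{Y}}$)
$\left(4697 - 1532\right) \left(c{\left(24,Z{\left(-6 \right)} \right)} - 2511\right) = \left(4697 - 1532\right) \left(\frac{24 \left(\left(8 - -6\right) + 24^{2}\right)}{-7 + 24^{2}} - 2511\right) = 3165 \left(\frac{24 \left(\left(8 + 6\right) + 576\right)}{-7 + 576} - 2511\right) = 3165 \left(\frac{24 \left(14 + 576\right)}{569} - 2511\right) = 3165 \left(24 \cdot \frac{1}{569} \cdot 590 - 2511\right) = 3165 \left(\frac{14160}{569} - 2511\right) = 3165 \left(- \frac{1414599}{569}\right) = - \frac{4477205835}{569}$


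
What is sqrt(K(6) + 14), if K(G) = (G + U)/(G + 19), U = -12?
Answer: 2*sqrt(86)/5 ≈ 3.7094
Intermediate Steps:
K(G) = (-12 + G)/(19 + G) (K(G) = (G - 12)/(G + 19) = (-12 + G)/(19 + G))
sqrt(K(6) + 14) = sqrt((-12 + 6)/(19 + 6) + 14) = sqrt(-6/25 + 14) = sqrt(344/25) = 2*sqrt(86)/5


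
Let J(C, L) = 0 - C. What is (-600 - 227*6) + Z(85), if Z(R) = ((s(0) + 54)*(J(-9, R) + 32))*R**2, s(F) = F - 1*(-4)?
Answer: 17179088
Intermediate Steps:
J(C, L) = -C
s(F) = 4 + F (s(F) = F + 4 = 4 + F)
Z(R) = 2378*R**2 (Z(R) = (((4 + 0) + 54)*(-1*(-9) + 32))*R**2 = ((4 + 54)*(9 + 32))*R**2 = (58*41)*R**2 = 2378*R**2)
(-600 - 227*6) + Z(85) = (-600 - 227*6) + 2378*85**2 = (-600 - 1362) + 2378*7225 = -1962 + 17181050 = 17179088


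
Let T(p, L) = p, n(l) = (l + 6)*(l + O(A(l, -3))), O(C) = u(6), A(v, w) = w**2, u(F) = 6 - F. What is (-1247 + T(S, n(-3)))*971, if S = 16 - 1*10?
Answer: -1205011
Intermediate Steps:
O(C) = 0 (O(C) = 6 - 1*6 = 6 - 6 = 0)
S = 6 (S = 16 - 10 = 6)
n(l) = l*(6 + l) (n(l) = (l + 6)*(l + 0) = (6 + l)*l = l*(6 + l))
(-1247 + T(S, n(-3)))*971 = (-1247 + 6)*971 = -1241*971 = -1205011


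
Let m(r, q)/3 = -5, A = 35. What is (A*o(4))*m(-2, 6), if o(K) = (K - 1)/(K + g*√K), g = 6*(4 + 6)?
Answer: -1575/124 ≈ -12.702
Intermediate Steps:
m(r, q) = -15 (m(r, q) = 3*(-5) = -15)
g = 60 (g = 6*10 = 60)
o(K) = (-1 + K)/(K + 60*√K) (o(K) = (K - 1)/(K + 60*√K) = (-1 + K)/(K + 60*√K))
(A*o(4))*m(-2, 6) = (35*((-1 + 4)/(4 + 60*√4)))*(-15) = (35*(3/(4 + 60*2)))*(-15) = (35*(3/(4 + 120)))*(-15) = (35*(3/124))*(-15) = (105/124)*(-15) = -1575/124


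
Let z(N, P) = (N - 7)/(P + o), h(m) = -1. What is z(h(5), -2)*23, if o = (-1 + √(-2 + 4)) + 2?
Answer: -184 - 184*√2 ≈ -444.22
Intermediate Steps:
o = 1 + √2 (o = (-1 + √2) + 2 = 1 + √2 ≈ 2.4142)
z(N, P) = (-7 + N)/(1 + P + √2) (z(N, P) = (N - 7)/(P + (1 + √2)) = (-7 + N)/(1 + P + √2))
z(h(5), -2)*23 = ((-7 - 1)/(1 - 2 + √2))*23 = (-8/(-1 + √2))*23 = -8/(-1 + √2)*23 = -184/(-1 + √2)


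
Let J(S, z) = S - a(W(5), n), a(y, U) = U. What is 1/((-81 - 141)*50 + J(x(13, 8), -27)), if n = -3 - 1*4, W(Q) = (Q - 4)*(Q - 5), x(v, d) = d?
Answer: -1/11085 ≈ -9.0212e-5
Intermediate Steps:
W(Q) = (-5 + Q)*(-4 + Q) (W(Q) = (-4 + Q)*(-5 + Q) = (-5 + Q)*(-4 + Q))
n = -7 (n = -3 - 4 = -7)
J(S, z) = 7 + S (J(S, z) = S - 1*(-7) = S + 7 = 7 + S)
1/((-81 - 141)*50 + J(x(13, 8), -27)) = 1/((-81 - 141)*50 + (7 + 8)) = 1/(-222*50 + 15) = 1/(-11100 + 15) = 1/(-11085) = -1/11085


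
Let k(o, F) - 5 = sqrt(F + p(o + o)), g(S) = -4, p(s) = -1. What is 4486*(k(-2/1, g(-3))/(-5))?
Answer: -4486 - 4486*I*sqrt(5)/5 ≈ -4486.0 - 2006.2*I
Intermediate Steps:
k(o, F) = 5 + sqrt(-1 + F) (k(o, F) = 5 + sqrt(F - 1) = 5 + sqrt(-1 + F))
4486*(k(-2/1, g(-3))/(-5)) = 4486*((5 + sqrt(-1 - 4))/(-5)) = 4486*((5 + sqrt(-5))*(-1/5)) = 4486*((5 + I*sqrt(5))*(-1/5)) = 4486*(-1 - I*sqrt(5)/5) = -4486 - 4486*I*sqrt(5)/5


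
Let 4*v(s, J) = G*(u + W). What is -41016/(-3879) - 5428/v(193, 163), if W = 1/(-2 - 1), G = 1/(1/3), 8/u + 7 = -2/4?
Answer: 46885064/9051 ≈ 5180.1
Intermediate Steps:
u = -16/15 (u = 8/(-7 - 2/4) = 8/(-7 - 2*1/4) = 8/(-7 - 1/2) = 8/(-15/2) = 8*(-2/15) = -16/15 ≈ -1.0667)
G = 3 (G = 1/(1*(1/3)) = 1/(1/3) = 3)
W = -1/3 (W = 1/(-3) = -1/3 ≈ -0.33333)
v(s, J) = -21/20 (v(s, J) = (3*(-16/15 - 1/3))/4 = (3*(-7/5))/4 = (1/4)*(-21/5) = -21/20)
-41016/(-3879) - 5428/v(193, 163) = -41016/(-3879) - 5428/(-21/20) = -41016*(-1/3879) - 5428*(-20/21) = 13672/1293 + 108560/21 = 46885064/9051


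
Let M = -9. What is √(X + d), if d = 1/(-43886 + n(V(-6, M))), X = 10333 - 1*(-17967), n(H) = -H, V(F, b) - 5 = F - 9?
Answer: √13620106374231/21938 ≈ 168.23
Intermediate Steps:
V(F, b) = -4 + F (V(F, b) = 5 + (F - 9) = 5 + (-9 + F) = -4 + F)
X = 28300 (X = 10333 + 17967 = 28300)
d = -1/43876 (d = 1/(-43886 - (-4 - 6)) = 1/(-43886 - 1*(-10)) = 1/(-43886 + 10) = 1/(-43876) = -1/43876 ≈ -2.2792e-5)
√(X + d) = √(28300 - 1/43876) = √(1241690799/43876) = √13620106374231/21938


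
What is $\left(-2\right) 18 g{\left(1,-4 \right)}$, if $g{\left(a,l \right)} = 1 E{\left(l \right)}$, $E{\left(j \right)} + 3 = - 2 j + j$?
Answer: $-36$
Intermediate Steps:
$E{\left(j \right)} = -3 - j$ ($E{\left(j \right)} = -3 + \left(- 2 j + j\right) = -3 - j$)
$g{\left(a,l \right)} = -3 - l$ ($g{\left(a,l \right)} = 1 \left(-3 - l\right) = -3 - l$)
$\left(-2\right) 18 g{\left(1,-4 \right)} = \left(-2\right) 18 \left(-3 - -4\right) = - 36 \left(-3 + 4\right) = \left(-36\right) 1 = -36$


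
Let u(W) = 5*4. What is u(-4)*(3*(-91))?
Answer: -5460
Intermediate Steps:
u(W) = 20
u(-4)*(3*(-91)) = 20*(3*(-91)) = 20*(-273) = -5460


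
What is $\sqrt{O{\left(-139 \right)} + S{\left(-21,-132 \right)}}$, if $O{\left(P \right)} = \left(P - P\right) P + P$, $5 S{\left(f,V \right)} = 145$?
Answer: $i \sqrt{110} \approx 10.488 i$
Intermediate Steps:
$S{\left(f,V \right)} = 29$ ($S{\left(f,V \right)} = \frac{1}{5} \cdot 145 = 29$)
$O{\left(P \right)} = P$ ($O{\left(P \right)} = 0 P + P = 0 + P = P$)
$\sqrt{O{\left(-139 \right)} + S{\left(-21,-132 \right)}} = \sqrt{-139 + 29} = \sqrt{-110} = i \sqrt{110}$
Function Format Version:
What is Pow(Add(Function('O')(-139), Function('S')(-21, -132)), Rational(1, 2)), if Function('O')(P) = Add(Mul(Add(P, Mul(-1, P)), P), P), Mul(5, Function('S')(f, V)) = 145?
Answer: Mul(I, Pow(110, Rational(1, 2))) ≈ Mul(10.488, I)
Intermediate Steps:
Function('S')(f, V) = 29 (Function('S')(f, V) = Mul(Rational(1, 5), 145) = 29)
Function('O')(P) = P (Function('O')(P) = Add(Mul(0, P), P) = Add(0, P) = P)
Pow(Add(Function('O')(-139), Function('S')(-21, -132)), Rational(1, 2)) = Pow(Add(-139, 29), Rational(1, 2)) = Pow(-110, Rational(1, 2)) = Mul(I, Pow(110, Rational(1, 2)))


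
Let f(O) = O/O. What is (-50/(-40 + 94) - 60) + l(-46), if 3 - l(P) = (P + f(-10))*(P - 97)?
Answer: -175309/27 ≈ -6492.9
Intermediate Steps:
f(O) = 1
l(P) = 3 - (1 + P)*(-97 + P) (l(P) = 3 - (P + 1)*(P - 97) = 3 - (1 + P)*(-97 + P))
(-50/(-40 + 94) - 60) + l(-46) = (-50/(-40 + 94) - 60) + (100 - 1*(-46)² + 96*(-46)) = (-50/54 - 60) + (100 - 1*2116 - 4416) = (-50*1/54 - 60) + (100 - 2116 - 4416) = (-25/27 - 60) - 6432 = -1645/27 - 6432 = -175309/27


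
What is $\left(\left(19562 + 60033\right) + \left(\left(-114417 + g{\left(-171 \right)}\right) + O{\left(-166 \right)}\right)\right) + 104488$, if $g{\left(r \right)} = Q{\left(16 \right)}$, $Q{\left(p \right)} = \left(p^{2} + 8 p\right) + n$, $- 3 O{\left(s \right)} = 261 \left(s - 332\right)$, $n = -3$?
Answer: $113373$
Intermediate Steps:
$O{\left(s \right)} = 28884 - 87 s$ ($O{\left(s \right)} = - \frac{261 \left(s - 332\right)}{3} = - \frac{261 \left(-332 + s\right)}{3} = - \frac{-86652 + 261 s}{3} = 28884 - 87 s$)
$Q{\left(p \right)} = -3 + p^{2} + 8 p$ ($Q{\left(p \right)} = \left(p^{2} + 8 p\right) - 3 = -3 + p^{2} + 8 p$)
$g{\left(r \right)} = 381$ ($g{\left(r \right)} = -3 + 16^{2} + 8 \cdot 16 = -3 + 256 + 128 = 381$)
$\left(\left(19562 + 60033\right) + \left(\left(-114417 + g{\left(-171 \right)}\right) + O{\left(-166 \right)}\right)\right) + 104488 = \left(\left(19562 + 60033\right) + \left(\left(-114417 + 381\right) + \left(28884 - -14442\right)\right)\right) + 104488 = \left(79595 + \left(-114036 + \left(28884 + 14442\right)\right)\right) + 104488 = \left(79595 + \left(-114036 + 43326\right)\right) + 104488 = \left(79595 - 70710\right) + 104488 = 8885 + 104488 = 113373$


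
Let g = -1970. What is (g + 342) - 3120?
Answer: -4748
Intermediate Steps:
(g + 342) - 3120 = (-1970 + 342) - 3120 = -1628 - 3120 = -4748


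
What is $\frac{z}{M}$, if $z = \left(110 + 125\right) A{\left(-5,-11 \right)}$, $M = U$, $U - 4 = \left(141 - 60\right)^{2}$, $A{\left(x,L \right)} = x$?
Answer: $- \frac{235}{1313} \approx -0.17898$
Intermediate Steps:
$U = 6565$ ($U = 4 + \left(141 - 60\right)^{2} = 4 + 81^{2} = 4 + 6561 = 6565$)
$M = 6565$
$z = -1175$ ($z = \left(110 + 125\right) \left(-5\right) = 235 \left(-5\right) = -1175$)
$\frac{z}{M} = - \frac{1175}{6565} = \left(-1175\right) \frac{1}{6565} = - \frac{235}{1313}$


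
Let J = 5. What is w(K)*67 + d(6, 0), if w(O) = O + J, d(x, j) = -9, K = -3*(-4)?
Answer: 1130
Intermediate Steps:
K = 12
w(O) = 5 + O (w(O) = O + 5 = 5 + O)
w(K)*67 + d(6, 0) = (5 + 12)*67 - 9 = 17*67 - 9 = 1139 - 9 = 1130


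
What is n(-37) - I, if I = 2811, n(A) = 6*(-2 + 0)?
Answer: -2823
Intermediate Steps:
n(A) = -12 (n(A) = 6*(-2) = -12)
n(-37) - I = -12 - 1*2811 = -12 - 2811 = -2823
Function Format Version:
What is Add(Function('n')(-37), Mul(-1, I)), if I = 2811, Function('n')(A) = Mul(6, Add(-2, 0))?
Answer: -2823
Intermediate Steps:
Function('n')(A) = -12 (Function('n')(A) = Mul(6, -2) = -12)
Add(Function('n')(-37), Mul(-1, I)) = Add(-12, Mul(-1, 2811)) = Add(-12, -2811) = -2823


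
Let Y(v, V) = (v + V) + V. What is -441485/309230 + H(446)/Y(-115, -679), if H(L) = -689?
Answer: -87449587/91099158 ≈ -0.95994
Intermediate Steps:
Y(v, V) = v + 2*V (Y(v, V) = (V + v) + V = v + 2*V)
-441485/309230 + H(446)/Y(-115, -679) = -441485/309230 - 689/(-115 + 2*(-679)) = -441485*1/309230 - 689/(-115 - 1358) = -88297/61846 - 689/(-1473) = -88297/61846 - 689*(-1/1473) = -88297/61846 + 689/1473 = -87449587/91099158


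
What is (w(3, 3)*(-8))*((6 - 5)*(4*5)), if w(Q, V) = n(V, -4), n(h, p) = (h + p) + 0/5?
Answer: 160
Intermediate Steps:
n(h, p) = h + p (n(h, p) = (h + p) + 0*(1/5) = (h + p) + 0 = h + p)
w(Q, V) = -4 + V (w(Q, V) = V - 4 = -4 + V)
(w(3, 3)*(-8))*((6 - 5)*(4*5)) = ((-4 + 3)*(-8))*((6 - 5)*(4*5)) = (-1*(-8))*(1*20) = 8*20 = 160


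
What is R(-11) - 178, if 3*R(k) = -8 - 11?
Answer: -553/3 ≈ -184.33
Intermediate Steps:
R(k) = -19/3 (R(k) = (-8 - 11)/3 = (⅓)*(-19) = -19/3)
R(-11) - 178 = -19/3 - 178 = -553/3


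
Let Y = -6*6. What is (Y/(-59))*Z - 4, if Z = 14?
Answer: 268/59 ≈ 4.5424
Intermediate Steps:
Y = -36
(Y/(-59))*Z - 4 = -36/(-59)*14 - 4 = -36*(-1/59)*14 - 4 = (36/59)*14 - 4 = 504/59 - 4 = 268/59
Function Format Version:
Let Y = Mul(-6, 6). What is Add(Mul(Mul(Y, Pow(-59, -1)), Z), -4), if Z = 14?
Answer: Rational(268, 59) ≈ 4.5424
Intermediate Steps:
Y = -36
Add(Mul(Mul(Y, Pow(-59, -1)), Z), -4) = Add(Mul(Mul(-36, Pow(-59, -1)), 14), -4) = Add(Mul(Mul(-36, Rational(-1, 59)), 14), -4) = Add(Mul(Rational(36, 59), 14), -4) = Add(Rational(504, 59), -4) = Rational(268, 59)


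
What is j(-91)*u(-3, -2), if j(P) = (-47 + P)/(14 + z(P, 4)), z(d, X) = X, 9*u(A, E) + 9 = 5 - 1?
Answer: 115/27 ≈ 4.2593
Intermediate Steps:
u(A, E) = -5/9 (u(A, E) = -1 + (5 - 1)/9 = -1 + (⅑)*4 = -1 + 4/9 = -5/9)
j(P) = -47/18 + P/18 (j(P) = (-47 + P)/(14 + 4) = (-47 + P)/18 = (-47 + P)*(1/18) = -47/18 + P/18)
j(-91)*u(-3, -2) = (-47/18 + (1/18)*(-91))*(-5/9) = (-47/18 - 91/18)*(-5/9) = -23/3*(-5/9) = 115/27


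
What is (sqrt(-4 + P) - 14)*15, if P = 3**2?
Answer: -210 + 15*sqrt(5) ≈ -176.46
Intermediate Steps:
P = 9
(sqrt(-4 + P) - 14)*15 = (sqrt(-4 + 9) - 14)*15 = (sqrt(5) - 14)*15 = (-14 + sqrt(5))*15 = -210 + 15*sqrt(5)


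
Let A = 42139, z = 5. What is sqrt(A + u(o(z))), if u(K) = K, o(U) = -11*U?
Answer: 6*sqrt(1169) ≈ 205.14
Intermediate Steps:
sqrt(A + u(o(z))) = sqrt(42139 - 11*5) = sqrt(42139 - 55) = sqrt(42084) = 6*sqrt(1169)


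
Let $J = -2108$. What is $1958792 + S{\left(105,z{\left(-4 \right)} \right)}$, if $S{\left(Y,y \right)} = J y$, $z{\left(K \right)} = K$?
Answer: $1967224$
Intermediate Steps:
$S{\left(Y,y \right)} = - 2108 y$
$1958792 + S{\left(105,z{\left(-4 \right)} \right)} = 1958792 - -8432 = 1958792 + 8432 = 1967224$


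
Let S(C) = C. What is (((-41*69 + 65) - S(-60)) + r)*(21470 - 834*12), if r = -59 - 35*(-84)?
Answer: 2028774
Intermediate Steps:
r = 2881 (r = -59 + 2940 = 2881)
(((-41*69 + 65) - S(-60)) + r)*(21470 - 834*12) = (((-41*69 + 65) - 1*(-60)) + 2881)*(21470 - 834*12) = (((-2829 + 65) + 60) + 2881)*(21470 - 10008) = ((-2764 + 60) + 2881)*11462 = (-2704 + 2881)*11462 = 177*11462 = 2028774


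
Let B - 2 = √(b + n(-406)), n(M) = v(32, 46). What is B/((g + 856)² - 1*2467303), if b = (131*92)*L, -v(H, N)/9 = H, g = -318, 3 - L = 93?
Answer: -2/2177859 - 2*I*√30138/725953 ≈ -9.1833e-7 - 0.00047828*I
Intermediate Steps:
L = -90 (L = 3 - 1*93 = 3 - 93 = -90)
v(H, N) = -9*H
n(M) = -288 (n(M) = -9*32 = -288)
b = -1084680 (b = (131*92)*(-90) = 12052*(-90) = -1084680)
B = 2 + 6*I*√30138 (B = 2 + √(-1084680 - 288) = 2 + √(-1084968) = 2 + 6*I*√30138 ≈ 2.0 + 1041.6*I)
B/((g + 856)² - 1*2467303) = (2 + 6*I*√30138)/((-318 + 856)² - 1*2467303) = (2 + 6*I*√30138)/(538² - 2467303) = (2 + 6*I*√30138)/(289444 - 2467303) = (2 + 6*I*√30138)/(-2177859) = (2 + 6*I*√30138)*(-1/2177859) = -2/2177859 - 2*I*√30138/725953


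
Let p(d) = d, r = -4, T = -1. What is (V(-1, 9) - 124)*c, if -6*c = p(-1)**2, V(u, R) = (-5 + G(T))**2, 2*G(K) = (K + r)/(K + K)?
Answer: 1759/96 ≈ 18.323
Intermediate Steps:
G(K) = (-4 + K)/(4*K) (G(K) = ((K - 4)/(K + K))/2 = ((-4 + K)/((2*K)))/2 = ((-4 + K)*(1/(2*K)))/2 = ((-4 + K)/(2*K))/2 = (-4 + K)/(4*K))
V(u, R) = 225/16 (V(u, R) = (-5 + (1/4)*(-4 - 1)/(-1))**2 = (-5 + (1/4)*(-1)*(-5))**2 = (-5 + 5/4)**2 = (-15/4)**2 = 225/16)
c = -1/6 (c = -1/6*(-1)**2 = -1/6*1 = -1/6 ≈ -0.16667)
(V(-1, 9) - 124)*c = (225/16 - 124)*(-1/6) = -1759/16*(-1/6) = 1759/96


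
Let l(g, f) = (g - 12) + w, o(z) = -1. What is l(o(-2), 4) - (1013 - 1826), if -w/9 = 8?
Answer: 728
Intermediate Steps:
w = -72 (w = -9*8 = -72)
l(g, f) = -84 + g (l(g, f) = (g - 12) - 72 = (-12 + g) - 72 = -84 + g)
l(o(-2), 4) - (1013 - 1826) = (-84 - 1) - (1013 - 1826) = -85 - 1*(-813) = -85 + 813 = 728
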